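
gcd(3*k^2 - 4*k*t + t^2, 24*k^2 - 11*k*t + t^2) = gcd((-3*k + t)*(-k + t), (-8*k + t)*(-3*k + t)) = -3*k + t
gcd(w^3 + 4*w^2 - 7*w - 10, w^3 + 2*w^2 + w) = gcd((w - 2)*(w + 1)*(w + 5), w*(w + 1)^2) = w + 1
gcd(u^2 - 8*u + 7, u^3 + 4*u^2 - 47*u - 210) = u - 7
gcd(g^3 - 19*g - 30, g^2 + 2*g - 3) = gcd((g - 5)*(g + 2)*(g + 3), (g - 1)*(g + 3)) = g + 3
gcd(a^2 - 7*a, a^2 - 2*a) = a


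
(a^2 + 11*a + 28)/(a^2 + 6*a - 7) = (a + 4)/(a - 1)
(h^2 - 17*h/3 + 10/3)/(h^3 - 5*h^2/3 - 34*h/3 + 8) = (h - 5)/(h^2 - h - 12)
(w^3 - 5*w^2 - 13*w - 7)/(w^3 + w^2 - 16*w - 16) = (w^2 - 6*w - 7)/(w^2 - 16)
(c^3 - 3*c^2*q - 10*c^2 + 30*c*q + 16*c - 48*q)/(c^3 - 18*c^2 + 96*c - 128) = (c - 3*q)/(c - 8)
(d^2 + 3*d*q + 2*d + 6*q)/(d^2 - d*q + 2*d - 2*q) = (-d - 3*q)/(-d + q)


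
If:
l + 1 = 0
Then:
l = -1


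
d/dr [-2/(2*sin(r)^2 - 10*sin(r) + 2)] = (2*sin(r) - 5)*cos(r)/(sin(r)^2 - 5*sin(r) + 1)^2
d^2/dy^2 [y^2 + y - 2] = 2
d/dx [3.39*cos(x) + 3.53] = -3.39*sin(x)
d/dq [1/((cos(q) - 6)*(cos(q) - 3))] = (2*cos(q) - 9)*sin(q)/((cos(q) - 6)^2*(cos(q) - 3)^2)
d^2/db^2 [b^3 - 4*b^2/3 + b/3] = 6*b - 8/3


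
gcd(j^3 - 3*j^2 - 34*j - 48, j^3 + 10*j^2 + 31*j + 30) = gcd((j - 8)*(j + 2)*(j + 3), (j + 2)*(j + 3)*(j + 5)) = j^2 + 5*j + 6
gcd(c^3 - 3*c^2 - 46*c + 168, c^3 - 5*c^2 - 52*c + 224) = c^2 + 3*c - 28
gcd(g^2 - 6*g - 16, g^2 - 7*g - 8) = g - 8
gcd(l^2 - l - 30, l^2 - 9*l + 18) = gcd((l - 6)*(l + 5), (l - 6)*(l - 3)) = l - 6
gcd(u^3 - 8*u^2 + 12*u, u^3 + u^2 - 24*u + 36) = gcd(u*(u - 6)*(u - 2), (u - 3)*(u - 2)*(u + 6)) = u - 2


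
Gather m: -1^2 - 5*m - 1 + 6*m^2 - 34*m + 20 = 6*m^2 - 39*m + 18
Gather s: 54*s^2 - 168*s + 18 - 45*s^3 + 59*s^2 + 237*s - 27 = -45*s^3 + 113*s^2 + 69*s - 9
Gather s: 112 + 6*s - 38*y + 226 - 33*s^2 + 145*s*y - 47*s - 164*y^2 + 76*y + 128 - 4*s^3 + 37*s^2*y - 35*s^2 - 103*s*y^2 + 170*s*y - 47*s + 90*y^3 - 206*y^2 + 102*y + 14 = -4*s^3 + s^2*(37*y - 68) + s*(-103*y^2 + 315*y - 88) + 90*y^3 - 370*y^2 + 140*y + 480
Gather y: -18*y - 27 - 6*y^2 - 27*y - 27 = -6*y^2 - 45*y - 54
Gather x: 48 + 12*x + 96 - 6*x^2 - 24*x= -6*x^2 - 12*x + 144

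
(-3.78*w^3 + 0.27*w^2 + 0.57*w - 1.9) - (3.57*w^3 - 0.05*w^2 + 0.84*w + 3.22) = -7.35*w^3 + 0.32*w^2 - 0.27*w - 5.12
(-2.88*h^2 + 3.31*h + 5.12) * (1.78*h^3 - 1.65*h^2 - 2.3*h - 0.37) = -5.1264*h^5 + 10.6438*h^4 + 10.2761*h^3 - 14.9954*h^2 - 13.0007*h - 1.8944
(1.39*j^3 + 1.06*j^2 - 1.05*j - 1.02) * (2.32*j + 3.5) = 3.2248*j^4 + 7.3242*j^3 + 1.274*j^2 - 6.0414*j - 3.57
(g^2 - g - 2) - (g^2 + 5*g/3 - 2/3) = -8*g/3 - 4/3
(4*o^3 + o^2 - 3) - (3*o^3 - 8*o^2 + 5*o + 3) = o^3 + 9*o^2 - 5*o - 6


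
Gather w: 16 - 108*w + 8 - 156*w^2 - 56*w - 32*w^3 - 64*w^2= -32*w^3 - 220*w^2 - 164*w + 24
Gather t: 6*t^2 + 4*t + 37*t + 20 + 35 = 6*t^2 + 41*t + 55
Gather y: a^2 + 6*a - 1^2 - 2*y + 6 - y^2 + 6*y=a^2 + 6*a - y^2 + 4*y + 5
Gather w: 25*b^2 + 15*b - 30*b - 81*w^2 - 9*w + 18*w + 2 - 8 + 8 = 25*b^2 - 15*b - 81*w^2 + 9*w + 2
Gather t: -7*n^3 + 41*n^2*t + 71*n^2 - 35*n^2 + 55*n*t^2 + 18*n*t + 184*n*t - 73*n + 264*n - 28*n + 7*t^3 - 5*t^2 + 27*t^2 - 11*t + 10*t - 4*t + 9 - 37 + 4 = -7*n^3 + 36*n^2 + 163*n + 7*t^3 + t^2*(55*n + 22) + t*(41*n^2 + 202*n - 5) - 24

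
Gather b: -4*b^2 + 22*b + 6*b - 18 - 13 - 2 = -4*b^2 + 28*b - 33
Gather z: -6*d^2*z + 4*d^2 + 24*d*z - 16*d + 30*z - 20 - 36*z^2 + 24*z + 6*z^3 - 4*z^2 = 4*d^2 - 16*d + 6*z^3 - 40*z^2 + z*(-6*d^2 + 24*d + 54) - 20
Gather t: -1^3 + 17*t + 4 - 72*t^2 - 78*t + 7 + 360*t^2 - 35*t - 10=288*t^2 - 96*t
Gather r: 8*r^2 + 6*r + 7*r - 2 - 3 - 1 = 8*r^2 + 13*r - 6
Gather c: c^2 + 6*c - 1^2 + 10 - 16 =c^2 + 6*c - 7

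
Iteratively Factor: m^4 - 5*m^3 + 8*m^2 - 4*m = (m)*(m^3 - 5*m^2 + 8*m - 4) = m*(m - 2)*(m^2 - 3*m + 2) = m*(m - 2)*(m - 1)*(m - 2)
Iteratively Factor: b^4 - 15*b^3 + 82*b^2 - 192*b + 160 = (b - 4)*(b^3 - 11*b^2 + 38*b - 40) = (b - 4)*(b - 2)*(b^2 - 9*b + 20) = (b - 5)*(b - 4)*(b - 2)*(b - 4)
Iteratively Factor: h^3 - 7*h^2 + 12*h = (h)*(h^2 - 7*h + 12) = h*(h - 4)*(h - 3)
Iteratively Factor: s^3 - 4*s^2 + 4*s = (s - 2)*(s^2 - 2*s) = (s - 2)^2*(s)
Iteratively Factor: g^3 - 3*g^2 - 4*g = (g - 4)*(g^2 + g) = g*(g - 4)*(g + 1)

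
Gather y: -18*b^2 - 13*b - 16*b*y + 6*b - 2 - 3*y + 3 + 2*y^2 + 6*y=-18*b^2 - 7*b + 2*y^2 + y*(3 - 16*b) + 1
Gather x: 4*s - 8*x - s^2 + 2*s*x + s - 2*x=-s^2 + 5*s + x*(2*s - 10)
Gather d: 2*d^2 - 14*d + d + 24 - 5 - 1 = 2*d^2 - 13*d + 18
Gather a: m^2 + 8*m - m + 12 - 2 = m^2 + 7*m + 10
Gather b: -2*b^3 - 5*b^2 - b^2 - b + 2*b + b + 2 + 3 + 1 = -2*b^3 - 6*b^2 + 2*b + 6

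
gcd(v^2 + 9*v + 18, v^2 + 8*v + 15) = v + 3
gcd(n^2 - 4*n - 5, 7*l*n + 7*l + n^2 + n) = n + 1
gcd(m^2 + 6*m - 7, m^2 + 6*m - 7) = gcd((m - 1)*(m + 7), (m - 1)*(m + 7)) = m^2 + 6*m - 7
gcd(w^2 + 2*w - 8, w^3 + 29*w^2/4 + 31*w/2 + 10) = w + 4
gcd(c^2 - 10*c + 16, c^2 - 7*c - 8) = c - 8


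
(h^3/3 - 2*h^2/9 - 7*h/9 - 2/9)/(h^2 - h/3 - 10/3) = (3*h^2 + 4*h + 1)/(3*(3*h + 5))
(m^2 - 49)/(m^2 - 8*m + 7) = (m + 7)/(m - 1)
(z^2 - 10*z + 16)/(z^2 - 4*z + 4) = (z - 8)/(z - 2)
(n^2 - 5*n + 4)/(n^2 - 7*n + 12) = (n - 1)/(n - 3)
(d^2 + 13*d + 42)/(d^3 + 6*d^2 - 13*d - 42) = (d + 6)/(d^2 - d - 6)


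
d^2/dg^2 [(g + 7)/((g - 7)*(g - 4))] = 2*(g^3 + 21*g^2 - 315*g + 959)/(g^6 - 33*g^5 + 447*g^4 - 3179*g^3 + 12516*g^2 - 25872*g + 21952)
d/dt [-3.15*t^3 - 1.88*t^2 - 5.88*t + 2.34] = -9.45*t^2 - 3.76*t - 5.88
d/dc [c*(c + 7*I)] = 2*c + 7*I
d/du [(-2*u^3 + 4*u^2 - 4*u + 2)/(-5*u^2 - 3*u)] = 2*(5*u^4 + 6*u^3 - 16*u^2 + 10*u + 3)/(u^2*(25*u^2 + 30*u + 9))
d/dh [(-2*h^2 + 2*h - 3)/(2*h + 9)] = 4*(-h^2 - 9*h + 6)/(4*h^2 + 36*h + 81)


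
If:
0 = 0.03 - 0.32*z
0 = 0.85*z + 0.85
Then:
No Solution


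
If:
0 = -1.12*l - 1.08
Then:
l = -0.96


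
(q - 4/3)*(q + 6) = q^2 + 14*q/3 - 8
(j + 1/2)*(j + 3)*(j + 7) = j^3 + 21*j^2/2 + 26*j + 21/2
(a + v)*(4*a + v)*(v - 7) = 4*a^2*v - 28*a^2 + 5*a*v^2 - 35*a*v + v^3 - 7*v^2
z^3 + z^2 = z^2*(z + 1)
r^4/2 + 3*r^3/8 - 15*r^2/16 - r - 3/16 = (r/2 + 1/2)*(r - 3/2)*(r + 1/4)*(r + 1)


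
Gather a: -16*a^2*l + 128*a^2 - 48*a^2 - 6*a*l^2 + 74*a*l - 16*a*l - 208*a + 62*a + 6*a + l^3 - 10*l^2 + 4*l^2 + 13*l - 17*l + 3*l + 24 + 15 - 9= a^2*(80 - 16*l) + a*(-6*l^2 + 58*l - 140) + l^3 - 6*l^2 - l + 30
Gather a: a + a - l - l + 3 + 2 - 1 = 2*a - 2*l + 4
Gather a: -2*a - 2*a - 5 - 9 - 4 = -4*a - 18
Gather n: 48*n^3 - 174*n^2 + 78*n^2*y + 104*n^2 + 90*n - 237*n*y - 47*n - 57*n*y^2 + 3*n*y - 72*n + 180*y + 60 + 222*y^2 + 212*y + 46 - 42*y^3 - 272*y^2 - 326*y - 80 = 48*n^3 + n^2*(78*y - 70) + n*(-57*y^2 - 234*y - 29) - 42*y^3 - 50*y^2 + 66*y + 26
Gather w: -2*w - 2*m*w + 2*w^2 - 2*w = 2*w^2 + w*(-2*m - 4)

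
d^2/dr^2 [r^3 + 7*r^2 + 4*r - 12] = 6*r + 14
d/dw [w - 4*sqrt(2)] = 1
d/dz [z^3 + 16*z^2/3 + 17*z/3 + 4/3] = 3*z^2 + 32*z/3 + 17/3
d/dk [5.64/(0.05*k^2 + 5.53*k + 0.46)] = (-0.564*k - 31.1892)/(0.05*k^2 + 5.53*k + 0.46)^2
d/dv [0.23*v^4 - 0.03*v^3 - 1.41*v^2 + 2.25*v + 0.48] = 0.92*v^3 - 0.09*v^2 - 2.82*v + 2.25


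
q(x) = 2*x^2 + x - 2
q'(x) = 4*x + 1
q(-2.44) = 7.47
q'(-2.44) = -8.76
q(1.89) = 7.03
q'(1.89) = 8.56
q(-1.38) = 0.43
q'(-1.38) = -4.52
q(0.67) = -0.43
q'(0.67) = 3.68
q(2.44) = 12.35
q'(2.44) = 10.76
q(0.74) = -0.16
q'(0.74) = 3.96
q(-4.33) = 31.17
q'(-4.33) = -16.32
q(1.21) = 2.14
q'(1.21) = 5.84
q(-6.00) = 64.00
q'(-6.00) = -23.00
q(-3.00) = 13.00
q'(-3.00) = -11.00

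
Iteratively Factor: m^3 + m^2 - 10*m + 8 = (m - 1)*(m^2 + 2*m - 8) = (m - 1)*(m + 4)*(m - 2)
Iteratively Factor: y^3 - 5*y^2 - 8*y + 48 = (y - 4)*(y^2 - y - 12) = (y - 4)^2*(y + 3)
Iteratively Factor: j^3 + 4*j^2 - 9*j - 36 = (j - 3)*(j^2 + 7*j + 12) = (j - 3)*(j + 4)*(j + 3)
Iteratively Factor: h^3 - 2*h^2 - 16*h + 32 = (h - 4)*(h^2 + 2*h - 8) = (h - 4)*(h + 4)*(h - 2)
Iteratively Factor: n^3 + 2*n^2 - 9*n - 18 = (n + 2)*(n^2 - 9) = (n + 2)*(n + 3)*(n - 3)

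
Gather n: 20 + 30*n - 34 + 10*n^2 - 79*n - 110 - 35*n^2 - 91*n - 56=-25*n^2 - 140*n - 180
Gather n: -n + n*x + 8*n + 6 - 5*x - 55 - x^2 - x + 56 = n*(x + 7) - x^2 - 6*x + 7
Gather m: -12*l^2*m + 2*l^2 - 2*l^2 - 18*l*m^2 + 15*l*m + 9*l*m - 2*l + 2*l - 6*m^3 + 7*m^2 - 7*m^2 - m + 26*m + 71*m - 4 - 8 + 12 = -18*l*m^2 - 6*m^3 + m*(-12*l^2 + 24*l + 96)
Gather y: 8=8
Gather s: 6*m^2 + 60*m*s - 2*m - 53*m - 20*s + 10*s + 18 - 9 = 6*m^2 - 55*m + s*(60*m - 10) + 9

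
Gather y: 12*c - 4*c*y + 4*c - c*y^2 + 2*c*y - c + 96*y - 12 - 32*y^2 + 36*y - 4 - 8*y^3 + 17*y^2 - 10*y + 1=15*c - 8*y^3 + y^2*(-c - 15) + y*(122 - 2*c) - 15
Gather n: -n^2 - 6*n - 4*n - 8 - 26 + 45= -n^2 - 10*n + 11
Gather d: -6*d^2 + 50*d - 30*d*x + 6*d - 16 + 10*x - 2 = -6*d^2 + d*(56 - 30*x) + 10*x - 18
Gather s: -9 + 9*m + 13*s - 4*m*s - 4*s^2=9*m - 4*s^2 + s*(13 - 4*m) - 9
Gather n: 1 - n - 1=-n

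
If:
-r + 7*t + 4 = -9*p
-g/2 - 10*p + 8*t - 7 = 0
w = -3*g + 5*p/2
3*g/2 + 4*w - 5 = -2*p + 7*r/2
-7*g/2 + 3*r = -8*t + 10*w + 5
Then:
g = -2434/30687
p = -24172/30687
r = -39804/10229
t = -1172/10229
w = -53128/30687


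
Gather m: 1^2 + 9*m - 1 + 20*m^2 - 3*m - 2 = 20*m^2 + 6*m - 2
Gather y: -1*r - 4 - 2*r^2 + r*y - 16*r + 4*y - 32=-2*r^2 - 17*r + y*(r + 4) - 36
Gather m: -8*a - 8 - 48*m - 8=-8*a - 48*m - 16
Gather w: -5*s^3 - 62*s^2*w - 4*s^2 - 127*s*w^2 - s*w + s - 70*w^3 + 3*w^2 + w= -5*s^3 - 4*s^2 + s - 70*w^3 + w^2*(3 - 127*s) + w*(-62*s^2 - s + 1)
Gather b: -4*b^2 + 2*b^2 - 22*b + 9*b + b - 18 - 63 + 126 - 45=-2*b^2 - 12*b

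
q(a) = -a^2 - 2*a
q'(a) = -2*a - 2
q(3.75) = -21.56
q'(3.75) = -9.50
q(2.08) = -8.49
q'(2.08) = -6.16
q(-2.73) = -1.99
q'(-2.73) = 3.46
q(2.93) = -14.44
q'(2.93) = -7.86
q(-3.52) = -5.35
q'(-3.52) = 5.04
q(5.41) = -40.09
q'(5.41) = -12.82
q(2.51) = -11.32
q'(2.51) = -7.02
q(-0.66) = 0.88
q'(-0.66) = -0.68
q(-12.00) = -120.00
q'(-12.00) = 22.00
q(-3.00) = -3.00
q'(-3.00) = 4.00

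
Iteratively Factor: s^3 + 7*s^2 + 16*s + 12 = (s + 2)*(s^2 + 5*s + 6) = (s + 2)^2*(s + 3)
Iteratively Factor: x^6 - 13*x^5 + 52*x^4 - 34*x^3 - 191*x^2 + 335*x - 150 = (x + 2)*(x^5 - 15*x^4 + 82*x^3 - 198*x^2 + 205*x - 75) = (x - 5)*(x + 2)*(x^4 - 10*x^3 + 32*x^2 - 38*x + 15) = (x - 5)*(x - 1)*(x + 2)*(x^3 - 9*x^2 + 23*x - 15) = (x - 5)^2*(x - 1)*(x + 2)*(x^2 - 4*x + 3) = (x - 5)^2*(x - 1)^2*(x + 2)*(x - 3)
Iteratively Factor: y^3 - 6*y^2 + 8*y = (y - 2)*(y^2 - 4*y) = y*(y - 2)*(y - 4)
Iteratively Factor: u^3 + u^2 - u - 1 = (u + 1)*(u^2 - 1) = (u + 1)^2*(u - 1)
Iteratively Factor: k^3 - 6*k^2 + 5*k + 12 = (k - 3)*(k^2 - 3*k - 4) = (k - 3)*(k + 1)*(k - 4)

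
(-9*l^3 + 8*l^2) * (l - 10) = -9*l^4 + 98*l^3 - 80*l^2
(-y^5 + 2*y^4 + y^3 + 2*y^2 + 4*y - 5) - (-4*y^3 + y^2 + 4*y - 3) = -y^5 + 2*y^4 + 5*y^3 + y^2 - 2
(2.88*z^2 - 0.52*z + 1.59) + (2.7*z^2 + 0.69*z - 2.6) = 5.58*z^2 + 0.17*z - 1.01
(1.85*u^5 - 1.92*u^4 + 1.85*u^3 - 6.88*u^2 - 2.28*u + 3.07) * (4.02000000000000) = 7.437*u^5 - 7.7184*u^4 + 7.437*u^3 - 27.6576*u^2 - 9.1656*u + 12.3414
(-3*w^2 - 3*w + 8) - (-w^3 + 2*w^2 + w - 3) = w^3 - 5*w^2 - 4*w + 11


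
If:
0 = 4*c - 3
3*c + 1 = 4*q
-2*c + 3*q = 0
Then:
No Solution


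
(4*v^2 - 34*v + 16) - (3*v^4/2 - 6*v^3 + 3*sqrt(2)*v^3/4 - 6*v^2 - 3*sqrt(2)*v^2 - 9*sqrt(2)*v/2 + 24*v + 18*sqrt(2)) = -3*v^4/2 - 3*sqrt(2)*v^3/4 + 6*v^3 + 3*sqrt(2)*v^2 + 10*v^2 - 58*v + 9*sqrt(2)*v/2 - 18*sqrt(2) + 16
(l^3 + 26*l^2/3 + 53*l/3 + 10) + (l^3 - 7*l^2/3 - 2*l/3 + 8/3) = 2*l^3 + 19*l^2/3 + 17*l + 38/3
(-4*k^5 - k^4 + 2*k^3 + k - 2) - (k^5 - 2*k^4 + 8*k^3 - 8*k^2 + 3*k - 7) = -5*k^5 + k^4 - 6*k^3 + 8*k^2 - 2*k + 5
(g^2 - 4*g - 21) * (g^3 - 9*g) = g^5 - 4*g^4 - 30*g^3 + 36*g^2 + 189*g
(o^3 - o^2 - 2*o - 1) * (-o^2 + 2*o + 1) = -o^5 + 3*o^4 + o^3 - 4*o^2 - 4*o - 1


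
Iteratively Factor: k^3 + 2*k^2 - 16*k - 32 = (k - 4)*(k^2 + 6*k + 8) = (k - 4)*(k + 4)*(k + 2)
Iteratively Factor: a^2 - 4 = (a - 2)*(a + 2)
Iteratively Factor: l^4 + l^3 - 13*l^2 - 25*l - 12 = (l + 3)*(l^3 - 2*l^2 - 7*l - 4) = (l + 1)*(l + 3)*(l^2 - 3*l - 4) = (l + 1)^2*(l + 3)*(l - 4)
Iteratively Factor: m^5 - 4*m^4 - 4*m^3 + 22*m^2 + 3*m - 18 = (m + 2)*(m^4 - 6*m^3 + 8*m^2 + 6*m - 9) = (m - 1)*(m + 2)*(m^3 - 5*m^2 + 3*m + 9) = (m - 1)*(m + 1)*(m + 2)*(m^2 - 6*m + 9) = (m - 3)*(m - 1)*(m + 1)*(m + 2)*(m - 3)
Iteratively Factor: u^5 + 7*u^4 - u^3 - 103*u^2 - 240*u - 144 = (u + 1)*(u^4 + 6*u^3 - 7*u^2 - 96*u - 144) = (u + 1)*(u + 4)*(u^3 + 2*u^2 - 15*u - 36) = (u - 4)*(u + 1)*(u + 4)*(u^2 + 6*u + 9) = (u - 4)*(u + 1)*(u + 3)*(u + 4)*(u + 3)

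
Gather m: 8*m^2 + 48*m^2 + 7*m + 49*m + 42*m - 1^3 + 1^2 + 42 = 56*m^2 + 98*m + 42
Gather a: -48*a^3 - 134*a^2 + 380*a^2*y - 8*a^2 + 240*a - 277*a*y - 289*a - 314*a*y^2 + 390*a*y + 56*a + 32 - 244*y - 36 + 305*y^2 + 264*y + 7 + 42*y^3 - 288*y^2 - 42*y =-48*a^3 + a^2*(380*y - 142) + a*(-314*y^2 + 113*y + 7) + 42*y^3 + 17*y^2 - 22*y + 3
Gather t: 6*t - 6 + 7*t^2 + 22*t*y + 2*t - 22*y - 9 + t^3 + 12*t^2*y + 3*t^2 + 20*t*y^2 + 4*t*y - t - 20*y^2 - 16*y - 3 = t^3 + t^2*(12*y + 10) + t*(20*y^2 + 26*y + 7) - 20*y^2 - 38*y - 18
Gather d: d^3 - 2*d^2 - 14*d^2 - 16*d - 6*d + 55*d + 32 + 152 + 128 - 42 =d^3 - 16*d^2 + 33*d + 270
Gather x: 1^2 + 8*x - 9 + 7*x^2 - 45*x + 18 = 7*x^2 - 37*x + 10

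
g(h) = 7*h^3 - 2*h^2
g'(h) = 21*h^2 - 4*h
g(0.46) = 0.26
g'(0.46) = 2.60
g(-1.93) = -57.77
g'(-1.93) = 85.94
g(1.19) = 8.96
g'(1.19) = 24.98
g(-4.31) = -597.59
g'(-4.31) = 407.34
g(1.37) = 14.25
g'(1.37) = 33.93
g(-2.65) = -144.31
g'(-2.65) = 158.07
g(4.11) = 452.20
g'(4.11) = 338.29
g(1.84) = 36.84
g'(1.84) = 63.74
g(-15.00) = -24075.00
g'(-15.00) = 4785.00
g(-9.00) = -5265.00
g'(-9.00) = 1737.00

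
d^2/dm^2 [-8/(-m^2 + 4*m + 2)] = 16*(m^2 - 4*m - 4*(m - 2)^2 - 2)/(-m^2 + 4*m + 2)^3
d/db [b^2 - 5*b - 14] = 2*b - 5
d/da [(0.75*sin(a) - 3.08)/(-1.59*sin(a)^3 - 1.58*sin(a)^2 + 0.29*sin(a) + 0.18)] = (2.385*sin(a)^3 - 13.5066*sin(a)^2 - 9.7328*sin(a) + 1.0282)*cos(a)/(2.5281*sin(a)^6 + 5.0244*sin(a)^5 + 1.5742*sin(a)^4 - 1.4888*sin(a)^3 - 0.4847*sin(a)^2 + 0.1044*sin(a) + 0.0324)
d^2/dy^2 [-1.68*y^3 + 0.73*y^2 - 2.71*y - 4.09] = 1.46 - 10.08*y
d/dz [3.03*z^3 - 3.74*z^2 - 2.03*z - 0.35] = 9.09*z^2 - 7.48*z - 2.03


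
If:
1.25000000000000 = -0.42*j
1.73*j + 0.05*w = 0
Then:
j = -2.98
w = 102.98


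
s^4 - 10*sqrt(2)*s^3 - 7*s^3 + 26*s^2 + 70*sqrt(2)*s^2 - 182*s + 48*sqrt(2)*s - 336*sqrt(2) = (s - 7)*(s - 8*sqrt(2))*(s - 3*sqrt(2))*(s + sqrt(2))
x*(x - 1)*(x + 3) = x^3 + 2*x^2 - 3*x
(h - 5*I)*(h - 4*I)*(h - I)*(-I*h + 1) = -I*h^4 - 9*h^3 + 19*I*h^2 - 9*h + 20*I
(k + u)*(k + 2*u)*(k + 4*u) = k^3 + 7*k^2*u + 14*k*u^2 + 8*u^3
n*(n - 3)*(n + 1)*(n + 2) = n^4 - 7*n^2 - 6*n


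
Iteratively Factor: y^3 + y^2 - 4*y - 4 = (y + 1)*(y^2 - 4) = (y - 2)*(y + 1)*(y + 2)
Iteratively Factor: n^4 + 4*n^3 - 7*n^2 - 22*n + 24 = (n + 3)*(n^3 + n^2 - 10*n + 8) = (n - 2)*(n + 3)*(n^2 + 3*n - 4) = (n - 2)*(n + 3)*(n + 4)*(n - 1)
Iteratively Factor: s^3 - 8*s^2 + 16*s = (s - 4)*(s^2 - 4*s) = s*(s - 4)*(s - 4)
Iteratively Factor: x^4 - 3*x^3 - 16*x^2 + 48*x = (x - 4)*(x^3 + x^2 - 12*x) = x*(x - 4)*(x^2 + x - 12) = x*(x - 4)*(x + 4)*(x - 3)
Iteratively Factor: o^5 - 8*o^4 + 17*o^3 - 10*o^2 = (o)*(o^4 - 8*o^3 + 17*o^2 - 10*o) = o*(o - 1)*(o^3 - 7*o^2 + 10*o) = o*(o - 5)*(o - 1)*(o^2 - 2*o) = o*(o - 5)*(o - 2)*(o - 1)*(o)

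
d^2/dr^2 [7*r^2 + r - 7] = 14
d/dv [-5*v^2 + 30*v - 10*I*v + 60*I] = -10*v + 30 - 10*I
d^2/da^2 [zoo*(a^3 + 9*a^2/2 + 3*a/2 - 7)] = zoo*(a + 1)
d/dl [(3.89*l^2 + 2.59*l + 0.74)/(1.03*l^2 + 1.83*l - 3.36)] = (4.451*l^2 - 27.6652*l - 10.0566)/(1.0609*l^4 + 3.7698*l^3 - 3.5727*l^2 - 12.2976*l + 11.2896)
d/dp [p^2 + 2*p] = 2*p + 2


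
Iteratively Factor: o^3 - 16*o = (o)*(o^2 - 16) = o*(o + 4)*(o - 4)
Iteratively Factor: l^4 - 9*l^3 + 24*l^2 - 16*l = (l)*(l^3 - 9*l^2 + 24*l - 16) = l*(l - 4)*(l^2 - 5*l + 4) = l*(l - 4)*(l - 1)*(l - 4)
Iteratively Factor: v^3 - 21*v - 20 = (v - 5)*(v^2 + 5*v + 4) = (v - 5)*(v + 4)*(v + 1)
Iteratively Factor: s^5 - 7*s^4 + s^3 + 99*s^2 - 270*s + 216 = (s - 3)*(s^4 - 4*s^3 - 11*s^2 + 66*s - 72) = (s - 3)*(s + 4)*(s^3 - 8*s^2 + 21*s - 18) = (s - 3)^2*(s + 4)*(s^2 - 5*s + 6) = (s - 3)^2*(s - 2)*(s + 4)*(s - 3)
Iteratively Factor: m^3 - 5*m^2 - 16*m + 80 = (m - 5)*(m^2 - 16) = (m - 5)*(m - 4)*(m + 4)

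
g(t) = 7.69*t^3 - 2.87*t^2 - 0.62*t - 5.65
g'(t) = 23.07*t^2 - 5.74*t - 0.62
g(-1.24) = -23.96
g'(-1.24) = 41.97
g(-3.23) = -292.73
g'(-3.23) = 258.61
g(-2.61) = -160.31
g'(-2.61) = 171.52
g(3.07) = 187.90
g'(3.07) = 199.19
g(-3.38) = -333.29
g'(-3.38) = 282.34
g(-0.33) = -6.03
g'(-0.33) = 3.79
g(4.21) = 514.69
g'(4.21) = 384.11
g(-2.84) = -203.19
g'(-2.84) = 201.75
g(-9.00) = -5838.55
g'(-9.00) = 1919.71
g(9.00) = 5362.31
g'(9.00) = 1816.39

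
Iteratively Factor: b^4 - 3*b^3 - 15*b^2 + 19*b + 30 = (b - 5)*(b^3 + 2*b^2 - 5*b - 6) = (b - 5)*(b + 1)*(b^2 + b - 6) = (b - 5)*(b - 2)*(b + 1)*(b + 3)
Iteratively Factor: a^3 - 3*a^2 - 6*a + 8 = (a - 1)*(a^2 - 2*a - 8) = (a - 1)*(a + 2)*(a - 4)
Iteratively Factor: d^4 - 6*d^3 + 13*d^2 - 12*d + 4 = (d - 2)*(d^3 - 4*d^2 + 5*d - 2) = (d - 2)^2*(d^2 - 2*d + 1) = (d - 2)^2*(d - 1)*(d - 1)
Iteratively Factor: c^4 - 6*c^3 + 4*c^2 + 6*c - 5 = (c + 1)*(c^3 - 7*c^2 + 11*c - 5) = (c - 1)*(c + 1)*(c^2 - 6*c + 5) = (c - 1)^2*(c + 1)*(c - 5)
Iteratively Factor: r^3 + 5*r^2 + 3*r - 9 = (r - 1)*(r^2 + 6*r + 9) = (r - 1)*(r + 3)*(r + 3)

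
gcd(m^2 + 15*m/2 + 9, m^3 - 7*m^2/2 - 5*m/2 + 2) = 1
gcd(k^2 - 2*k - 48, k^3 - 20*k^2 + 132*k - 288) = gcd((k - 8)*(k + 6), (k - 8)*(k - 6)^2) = k - 8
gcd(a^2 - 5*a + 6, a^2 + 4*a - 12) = a - 2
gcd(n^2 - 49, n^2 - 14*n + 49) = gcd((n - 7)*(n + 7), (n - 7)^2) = n - 7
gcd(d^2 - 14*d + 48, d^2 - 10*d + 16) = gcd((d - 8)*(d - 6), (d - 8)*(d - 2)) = d - 8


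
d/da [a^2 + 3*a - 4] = 2*a + 3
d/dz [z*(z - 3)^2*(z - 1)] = 4*z^3 - 21*z^2 + 30*z - 9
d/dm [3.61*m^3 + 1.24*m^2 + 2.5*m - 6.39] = 10.83*m^2 + 2.48*m + 2.5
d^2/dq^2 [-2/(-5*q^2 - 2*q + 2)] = 4*(-25*q^2 - 10*q + 4*(5*q + 1)^2 + 10)/(5*q^2 + 2*q - 2)^3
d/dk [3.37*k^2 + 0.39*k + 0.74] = 6.74*k + 0.39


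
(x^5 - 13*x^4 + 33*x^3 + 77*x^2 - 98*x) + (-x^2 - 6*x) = x^5 - 13*x^4 + 33*x^3 + 76*x^2 - 104*x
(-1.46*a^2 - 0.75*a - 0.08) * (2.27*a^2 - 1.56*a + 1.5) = -3.3142*a^4 + 0.5751*a^3 - 1.2016*a^2 - 1.0002*a - 0.12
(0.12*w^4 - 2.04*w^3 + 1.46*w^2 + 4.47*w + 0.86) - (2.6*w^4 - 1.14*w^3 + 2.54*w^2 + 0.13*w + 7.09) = -2.48*w^4 - 0.9*w^3 - 1.08*w^2 + 4.34*w - 6.23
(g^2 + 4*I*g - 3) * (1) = g^2 + 4*I*g - 3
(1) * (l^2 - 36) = l^2 - 36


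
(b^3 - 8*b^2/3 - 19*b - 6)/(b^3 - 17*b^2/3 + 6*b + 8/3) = (b^2 - 3*b - 18)/(b^2 - 6*b + 8)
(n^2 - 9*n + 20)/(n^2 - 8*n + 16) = (n - 5)/(n - 4)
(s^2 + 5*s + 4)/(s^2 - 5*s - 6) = (s + 4)/(s - 6)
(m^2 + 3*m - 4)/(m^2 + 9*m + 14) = (m^2 + 3*m - 4)/(m^2 + 9*m + 14)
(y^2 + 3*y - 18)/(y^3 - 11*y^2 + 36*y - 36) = (y + 6)/(y^2 - 8*y + 12)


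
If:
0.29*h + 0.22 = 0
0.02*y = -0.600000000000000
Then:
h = -0.76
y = -30.00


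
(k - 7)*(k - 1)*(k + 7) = k^3 - k^2 - 49*k + 49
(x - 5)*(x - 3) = x^2 - 8*x + 15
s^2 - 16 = (s - 4)*(s + 4)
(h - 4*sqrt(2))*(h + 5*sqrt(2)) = h^2 + sqrt(2)*h - 40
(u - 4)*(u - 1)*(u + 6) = u^3 + u^2 - 26*u + 24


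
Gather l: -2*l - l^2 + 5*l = -l^2 + 3*l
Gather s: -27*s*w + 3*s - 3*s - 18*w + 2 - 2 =-27*s*w - 18*w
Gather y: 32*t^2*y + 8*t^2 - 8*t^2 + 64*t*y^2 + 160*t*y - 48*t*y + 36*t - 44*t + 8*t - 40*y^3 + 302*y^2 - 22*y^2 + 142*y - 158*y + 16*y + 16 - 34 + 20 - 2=-40*y^3 + y^2*(64*t + 280) + y*(32*t^2 + 112*t)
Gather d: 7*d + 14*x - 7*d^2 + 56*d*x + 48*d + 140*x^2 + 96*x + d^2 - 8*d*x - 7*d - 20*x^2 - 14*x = -6*d^2 + d*(48*x + 48) + 120*x^2 + 96*x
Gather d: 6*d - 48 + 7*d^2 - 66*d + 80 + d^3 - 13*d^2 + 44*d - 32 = d^3 - 6*d^2 - 16*d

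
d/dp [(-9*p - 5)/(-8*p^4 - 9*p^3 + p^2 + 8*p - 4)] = (72*p^4 + 81*p^3 - 9*p^2 - 72*p - (9*p + 5)*(32*p^3 + 27*p^2 - 2*p - 8) + 36)/(8*p^4 + 9*p^3 - p^2 - 8*p + 4)^2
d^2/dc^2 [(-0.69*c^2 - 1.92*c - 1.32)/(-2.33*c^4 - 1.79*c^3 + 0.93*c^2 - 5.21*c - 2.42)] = (22.475646*c^8 + 142.348554*c^7 + 278.858844*c^6 + 76.59486*c^5 - 291.739122*c^4 - 255.234114*c^3 - 99.091476*c^2 - 46.75572*c + 37.268352)/(12.649337*c^12 + 29.153193*c^11 + 7.250028*c^10 + 67.31654*c^9 + 166.896108*c^8 + 47.545866*c^7 + 128.692758*c^6 + 311.373396*c^5 + 106.895439*c^4 + 102.515873*c^3 + 180.72681*c^2 + 91.535532*c + 14.172488)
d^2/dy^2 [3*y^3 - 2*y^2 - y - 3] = 18*y - 4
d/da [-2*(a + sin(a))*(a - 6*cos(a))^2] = 2*(a - 6*cos(a))*(-2*(a + sin(a))*(6*sin(a) + 1) - (a - 6*cos(a))*(cos(a) + 1))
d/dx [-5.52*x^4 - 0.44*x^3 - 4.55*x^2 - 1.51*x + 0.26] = -22.08*x^3 - 1.32*x^2 - 9.1*x - 1.51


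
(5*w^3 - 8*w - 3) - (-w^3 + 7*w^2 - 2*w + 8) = 6*w^3 - 7*w^2 - 6*w - 11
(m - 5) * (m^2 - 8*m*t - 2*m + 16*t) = m^3 - 8*m^2*t - 7*m^2 + 56*m*t + 10*m - 80*t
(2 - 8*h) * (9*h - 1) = -72*h^2 + 26*h - 2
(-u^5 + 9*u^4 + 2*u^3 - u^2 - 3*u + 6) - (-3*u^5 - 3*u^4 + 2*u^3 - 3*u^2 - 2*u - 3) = 2*u^5 + 12*u^4 + 2*u^2 - u + 9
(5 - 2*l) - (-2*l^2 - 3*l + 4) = 2*l^2 + l + 1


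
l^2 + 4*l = l*(l + 4)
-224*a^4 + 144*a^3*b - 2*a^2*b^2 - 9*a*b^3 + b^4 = (-7*a + b)*(-4*a + b)*(-2*a + b)*(4*a + b)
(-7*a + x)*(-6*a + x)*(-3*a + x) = -126*a^3 + 81*a^2*x - 16*a*x^2 + x^3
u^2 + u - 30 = (u - 5)*(u + 6)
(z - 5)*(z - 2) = z^2 - 7*z + 10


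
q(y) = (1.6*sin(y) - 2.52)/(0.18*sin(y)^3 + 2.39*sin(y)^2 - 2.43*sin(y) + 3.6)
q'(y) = (1.6*sin(y) - 2.52)*(-0.54*sin(y)^2*cos(y) - 4.78*sin(y)*cos(y) + 2.43*cos(y))/(0.18*sin(y)^3 + 2.39*sin(y)^2 - 2.43*sin(y) + 3.6)^2 + 1.6*cos(y)/(0.18*sin(y)^3 + 2.39*sin(y)^2 - 2.43*sin(y) + 3.6)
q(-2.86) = -0.67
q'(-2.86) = 0.19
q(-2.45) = -0.58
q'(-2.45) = 0.19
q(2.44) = -0.48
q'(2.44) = -0.50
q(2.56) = -0.54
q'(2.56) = -0.50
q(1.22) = -0.28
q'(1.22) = 0.22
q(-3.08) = -0.70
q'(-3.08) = 0.08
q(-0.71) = -0.58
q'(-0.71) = -0.18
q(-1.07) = -0.53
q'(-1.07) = -0.11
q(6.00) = -0.67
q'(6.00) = -0.19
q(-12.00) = -0.55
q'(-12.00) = 0.49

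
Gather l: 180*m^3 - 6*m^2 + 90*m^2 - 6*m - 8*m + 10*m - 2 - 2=180*m^3 + 84*m^2 - 4*m - 4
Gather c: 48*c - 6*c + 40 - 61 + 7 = 42*c - 14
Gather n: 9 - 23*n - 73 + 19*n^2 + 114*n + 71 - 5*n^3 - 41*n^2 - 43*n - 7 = -5*n^3 - 22*n^2 + 48*n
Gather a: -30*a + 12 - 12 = -30*a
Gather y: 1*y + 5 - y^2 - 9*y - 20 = -y^2 - 8*y - 15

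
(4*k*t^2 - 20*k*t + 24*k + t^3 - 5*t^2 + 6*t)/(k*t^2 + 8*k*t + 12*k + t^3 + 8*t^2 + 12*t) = (4*k*t^2 - 20*k*t + 24*k + t^3 - 5*t^2 + 6*t)/(k*t^2 + 8*k*t + 12*k + t^3 + 8*t^2 + 12*t)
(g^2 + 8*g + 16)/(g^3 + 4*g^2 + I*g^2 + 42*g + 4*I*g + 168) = (g + 4)/(g^2 + I*g + 42)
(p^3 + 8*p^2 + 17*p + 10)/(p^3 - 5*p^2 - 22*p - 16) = (p + 5)/(p - 8)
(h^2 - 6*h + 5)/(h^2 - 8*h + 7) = (h - 5)/(h - 7)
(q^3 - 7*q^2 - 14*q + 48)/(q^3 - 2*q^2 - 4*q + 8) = (q^2 - 5*q - 24)/(q^2 - 4)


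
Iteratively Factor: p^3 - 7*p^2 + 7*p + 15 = (p + 1)*(p^2 - 8*p + 15) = (p - 3)*(p + 1)*(p - 5)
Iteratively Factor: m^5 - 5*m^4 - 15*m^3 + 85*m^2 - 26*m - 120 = (m - 3)*(m^4 - 2*m^3 - 21*m^2 + 22*m + 40) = (m - 3)*(m + 1)*(m^3 - 3*m^2 - 18*m + 40) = (m - 3)*(m + 1)*(m + 4)*(m^2 - 7*m + 10) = (m - 5)*(m - 3)*(m + 1)*(m + 4)*(m - 2)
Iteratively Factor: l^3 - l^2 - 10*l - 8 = (l + 1)*(l^2 - 2*l - 8) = (l - 4)*(l + 1)*(l + 2)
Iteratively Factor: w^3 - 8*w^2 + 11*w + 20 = (w + 1)*(w^2 - 9*w + 20) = (w - 4)*(w + 1)*(w - 5)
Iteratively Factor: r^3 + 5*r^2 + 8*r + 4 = (r + 2)*(r^2 + 3*r + 2) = (r + 1)*(r + 2)*(r + 2)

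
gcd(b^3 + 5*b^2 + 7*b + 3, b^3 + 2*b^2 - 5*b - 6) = b^2 + 4*b + 3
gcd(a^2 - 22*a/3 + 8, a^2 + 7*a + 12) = 1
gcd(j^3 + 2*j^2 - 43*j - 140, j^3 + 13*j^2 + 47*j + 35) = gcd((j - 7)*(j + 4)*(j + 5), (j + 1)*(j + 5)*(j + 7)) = j + 5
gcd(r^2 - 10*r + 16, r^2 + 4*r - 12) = r - 2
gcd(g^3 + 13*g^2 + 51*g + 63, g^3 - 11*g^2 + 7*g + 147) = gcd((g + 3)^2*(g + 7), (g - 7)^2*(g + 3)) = g + 3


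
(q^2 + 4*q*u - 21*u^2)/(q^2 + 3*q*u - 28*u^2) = (q - 3*u)/(q - 4*u)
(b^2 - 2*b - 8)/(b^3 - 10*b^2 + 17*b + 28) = (b + 2)/(b^2 - 6*b - 7)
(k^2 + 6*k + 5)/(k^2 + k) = (k + 5)/k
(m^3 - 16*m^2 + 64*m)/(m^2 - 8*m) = m - 8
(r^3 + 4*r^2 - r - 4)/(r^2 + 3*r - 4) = r + 1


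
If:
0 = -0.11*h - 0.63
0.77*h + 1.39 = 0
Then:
No Solution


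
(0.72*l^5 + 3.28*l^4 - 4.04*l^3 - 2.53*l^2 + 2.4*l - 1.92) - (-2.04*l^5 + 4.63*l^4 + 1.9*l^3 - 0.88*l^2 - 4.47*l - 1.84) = 2.76*l^5 - 1.35*l^4 - 5.94*l^3 - 1.65*l^2 + 6.87*l - 0.0799999999999998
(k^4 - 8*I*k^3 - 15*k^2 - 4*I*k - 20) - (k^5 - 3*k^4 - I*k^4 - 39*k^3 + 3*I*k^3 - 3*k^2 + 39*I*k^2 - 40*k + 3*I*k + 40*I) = -k^5 + 4*k^4 + I*k^4 + 39*k^3 - 11*I*k^3 - 12*k^2 - 39*I*k^2 + 40*k - 7*I*k - 20 - 40*I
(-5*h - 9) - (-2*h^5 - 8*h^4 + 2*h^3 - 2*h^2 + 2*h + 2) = 2*h^5 + 8*h^4 - 2*h^3 + 2*h^2 - 7*h - 11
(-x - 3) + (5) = 2 - x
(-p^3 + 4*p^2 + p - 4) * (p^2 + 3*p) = -p^5 + p^4 + 13*p^3 - p^2 - 12*p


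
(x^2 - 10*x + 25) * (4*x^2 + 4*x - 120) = 4*x^4 - 36*x^3 - 60*x^2 + 1300*x - 3000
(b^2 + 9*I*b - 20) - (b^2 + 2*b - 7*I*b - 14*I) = -2*b + 16*I*b - 20 + 14*I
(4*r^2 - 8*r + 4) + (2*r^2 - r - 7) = 6*r^2 - 9*r - 3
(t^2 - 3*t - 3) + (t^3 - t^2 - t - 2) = t^3 - 4*t - 5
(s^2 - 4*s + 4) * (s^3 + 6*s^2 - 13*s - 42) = s^5 + 2*s^4 - 33*s^3 + 34*s^2 + 116*s - 168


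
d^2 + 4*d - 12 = (d - 2)*(d + 6)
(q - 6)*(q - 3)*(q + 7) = q^3 - 2*q^2 - 45*q + 126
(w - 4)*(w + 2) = w^2 - 2*w - 8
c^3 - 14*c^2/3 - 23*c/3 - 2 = (c - 6)*(c + 1/3)*(c + 1)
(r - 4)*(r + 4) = r^2 - 16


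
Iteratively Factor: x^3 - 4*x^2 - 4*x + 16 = (x + 2)*(x^2 - 6*x + 8) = (x - 4)*(x + 2)*(x - 2)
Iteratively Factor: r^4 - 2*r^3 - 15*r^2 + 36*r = (r - 3)*(r^3 + r^2 - 12*r) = r*(r - 3)*(r^2 + r - 12) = r*(r - 3)*(r + 4)*(r - 3)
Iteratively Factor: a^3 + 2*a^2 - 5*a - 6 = (a + 3)*(a^2 - a - 2) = (a - 2)*(a + 3)*(a + 1)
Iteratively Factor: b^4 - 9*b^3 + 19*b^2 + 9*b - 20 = (b + 1)*(b^3 - 10*b^2 + 29*b - 20) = (b - 1)*(b + 1)*(b^2 - 9*b + 20) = (b - 5)*(b - 1)*(b + 1)*(b - 4)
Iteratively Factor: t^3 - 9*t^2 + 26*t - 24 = (t - 2)*(t^2 - 7*t + 12) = (t - 3)*(t - 2)*(t - 4)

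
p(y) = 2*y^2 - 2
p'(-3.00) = -12.00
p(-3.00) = 16.00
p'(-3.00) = -12.00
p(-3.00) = 16.00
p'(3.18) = 12.72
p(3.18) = 18.22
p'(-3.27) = -13.08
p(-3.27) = 19.39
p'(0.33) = 1.32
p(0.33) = -1.78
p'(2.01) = 8.04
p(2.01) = 6.08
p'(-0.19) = -0.76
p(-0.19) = -1.93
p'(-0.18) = -0.72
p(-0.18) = -1.94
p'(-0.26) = -1.04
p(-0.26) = -1.86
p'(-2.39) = -9.56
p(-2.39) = 9.42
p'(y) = 4*y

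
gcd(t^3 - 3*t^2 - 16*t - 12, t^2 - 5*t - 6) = t^2 - 5*t - 6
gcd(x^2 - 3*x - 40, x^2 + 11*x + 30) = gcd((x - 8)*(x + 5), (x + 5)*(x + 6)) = x + 5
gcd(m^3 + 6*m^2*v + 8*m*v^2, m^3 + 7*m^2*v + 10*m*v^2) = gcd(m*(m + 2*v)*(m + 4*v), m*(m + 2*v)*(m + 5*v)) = m^2 + 2*m*v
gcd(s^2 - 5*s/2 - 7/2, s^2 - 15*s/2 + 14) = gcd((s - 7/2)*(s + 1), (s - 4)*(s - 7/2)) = s - 7/2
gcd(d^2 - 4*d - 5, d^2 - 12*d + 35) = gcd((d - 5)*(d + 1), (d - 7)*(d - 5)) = d - 5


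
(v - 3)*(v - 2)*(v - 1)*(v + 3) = v^4 - 3*v^3 - 7*v^2 + 27*v - 18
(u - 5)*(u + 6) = u^2 + u - 30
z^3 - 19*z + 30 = (z - 3)*(z - 2)*(z + 5)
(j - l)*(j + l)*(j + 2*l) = j^3 + 2*j^2*l - j*l^2 - 2*l^3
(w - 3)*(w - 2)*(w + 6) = w^3 + w^2 - 24*w + 36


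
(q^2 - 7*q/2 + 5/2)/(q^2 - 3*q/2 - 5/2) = (q - 1)/(q + 1)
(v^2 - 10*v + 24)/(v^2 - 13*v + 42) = (v - 4)/(v - 7)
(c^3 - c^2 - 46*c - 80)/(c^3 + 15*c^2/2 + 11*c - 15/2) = 2*(c^2 - 6*c - 16)/(2*c^2 + 5*c - 3)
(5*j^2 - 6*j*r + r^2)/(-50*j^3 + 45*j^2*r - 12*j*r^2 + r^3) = (-j + r)/(10*j^2 - 7*j*r + r^2)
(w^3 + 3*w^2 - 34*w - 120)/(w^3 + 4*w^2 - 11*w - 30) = (w^2 - 2*w - 24)/(w^2 - w - 6)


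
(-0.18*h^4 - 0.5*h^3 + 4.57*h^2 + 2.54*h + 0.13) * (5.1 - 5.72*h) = 1.0296*h^5 + 1.942*h^4 - 28.6904*h^3 + 8.7782*h^2 + 12.2104*h + 0.663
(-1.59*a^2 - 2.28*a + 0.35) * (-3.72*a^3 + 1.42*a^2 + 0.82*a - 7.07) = 5.9148*a^5 + 6.2238*a^4 - 5.8434*a^3 + 9.8687*a^2 + 16.4066*a - 2.4745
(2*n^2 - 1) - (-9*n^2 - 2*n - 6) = 11*n^2 + 2*n + 5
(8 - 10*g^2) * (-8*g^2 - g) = 80*g^4 + 10*g^3 - 64*g^2 - 8*g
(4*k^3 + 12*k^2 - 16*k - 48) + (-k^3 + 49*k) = 3*k^3 + 12*k^2 + 33*k - 48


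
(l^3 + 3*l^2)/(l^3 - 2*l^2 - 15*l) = l/(l - 5)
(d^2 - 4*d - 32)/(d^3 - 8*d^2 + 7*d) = (d^2 - 4*d - 32)/(d*(d^2 - 8*d + 7))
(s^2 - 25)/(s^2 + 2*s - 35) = (s + 5)/(s + 7)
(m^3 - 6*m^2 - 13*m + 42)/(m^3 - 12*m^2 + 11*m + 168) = (m - 2)/(m - 8)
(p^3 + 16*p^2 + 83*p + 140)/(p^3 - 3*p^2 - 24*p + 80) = (p^2 + 11*p + 28)/(p^2 - 8*p + 16)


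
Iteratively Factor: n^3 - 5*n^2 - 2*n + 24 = (n - 4)*(n^2 - n - 6) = (n - 4)*(n - 3)*(n + 2)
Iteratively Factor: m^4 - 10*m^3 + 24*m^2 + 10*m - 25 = (m - 5)*(m^3 - 5*m^2 - m + 5) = (m - 5)*(m + 1)*(m^2 - 6*m + 5) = (m - 5)^2*(m + 1)*(m - 1)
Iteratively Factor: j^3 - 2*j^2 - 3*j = (j)*(j^2 - 2*j - 3) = j*(j - 3)*(j + 1)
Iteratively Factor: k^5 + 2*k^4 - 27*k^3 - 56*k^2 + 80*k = (k)*(k^4 + 2*k^3 - 27*k^2 - 56*k + 80) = k*(k + 4)*(k^3 - 2*k^2 - 19*k + 20) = k*(k - 1)*(k + 4)*(k^2 - k - 20) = k*(k - 5)*(k - 1)*(k + 4)*(k + 4)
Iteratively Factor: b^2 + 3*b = (b)*(b + 3)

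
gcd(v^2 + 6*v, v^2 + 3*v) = v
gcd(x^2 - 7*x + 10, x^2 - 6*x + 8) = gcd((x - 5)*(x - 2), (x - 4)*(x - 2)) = x - 2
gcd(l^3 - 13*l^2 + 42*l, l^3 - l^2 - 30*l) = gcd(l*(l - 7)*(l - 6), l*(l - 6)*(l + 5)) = l^2 - 6*l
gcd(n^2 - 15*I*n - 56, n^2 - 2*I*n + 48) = n - 8*I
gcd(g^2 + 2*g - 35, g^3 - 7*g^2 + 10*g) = g - 5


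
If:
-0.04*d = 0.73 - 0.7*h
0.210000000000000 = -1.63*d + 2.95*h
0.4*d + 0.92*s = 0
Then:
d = 1.96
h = 1.15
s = -0.85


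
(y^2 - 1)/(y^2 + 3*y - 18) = (y^2 - 1)/(y^2 + 3*y - 18)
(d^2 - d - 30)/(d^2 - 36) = (d + 5)/(d + 6)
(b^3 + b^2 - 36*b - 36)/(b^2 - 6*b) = b + 7 + 6/b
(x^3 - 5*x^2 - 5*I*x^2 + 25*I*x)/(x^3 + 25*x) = (x - 5)/(x + 5*I)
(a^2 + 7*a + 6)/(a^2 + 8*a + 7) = (a + 6)/(a + 7)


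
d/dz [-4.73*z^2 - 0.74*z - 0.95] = -9.46*z - 0.74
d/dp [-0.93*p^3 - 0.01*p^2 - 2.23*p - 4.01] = -2.79*p^2 - 0.02*p - 2.23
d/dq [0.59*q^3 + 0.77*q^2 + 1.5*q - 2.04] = 1.77*q^2 + 1.54*q + 1.5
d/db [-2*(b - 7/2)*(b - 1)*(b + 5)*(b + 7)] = -8*b^3 - 45*b^2 + 62*b + 231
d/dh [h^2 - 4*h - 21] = 2*h - 4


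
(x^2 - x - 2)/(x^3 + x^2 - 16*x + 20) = (x + 1)/(x^2 + 3*x - 10)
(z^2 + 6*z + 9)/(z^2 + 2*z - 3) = (z + 3)/(z - 1)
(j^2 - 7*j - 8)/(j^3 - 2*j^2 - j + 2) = (j - 8)/(j^2 - 3*j + 2)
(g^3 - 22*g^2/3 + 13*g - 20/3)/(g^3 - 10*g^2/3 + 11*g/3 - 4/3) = (g - 5)/(g - 1)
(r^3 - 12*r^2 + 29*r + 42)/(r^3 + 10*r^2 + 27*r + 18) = (r^2 - 13*r + 42)/(r^2 + 9*r + 18)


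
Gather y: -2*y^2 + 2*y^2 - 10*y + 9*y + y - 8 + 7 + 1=0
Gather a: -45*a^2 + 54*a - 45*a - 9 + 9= -45*a^2 + 9*a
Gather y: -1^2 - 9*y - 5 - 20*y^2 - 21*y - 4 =-20*y^2 - 30*y - 10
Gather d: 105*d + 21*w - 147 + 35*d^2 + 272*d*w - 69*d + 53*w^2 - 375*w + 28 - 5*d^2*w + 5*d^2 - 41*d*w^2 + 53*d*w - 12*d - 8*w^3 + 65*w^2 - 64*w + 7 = d^2*(40 - 5*w) + d*(-41*w^2 + 325*w + 24) - 8*w^3 + 118*w^2 - 418*w - 112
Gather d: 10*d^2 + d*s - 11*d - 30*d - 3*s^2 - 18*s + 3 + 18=10*d^2 + d*(s - 41) - 3*s^2 - 18*s + 21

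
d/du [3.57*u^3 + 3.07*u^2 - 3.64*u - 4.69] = 10.71*u^2 + 6.14*u - 3.64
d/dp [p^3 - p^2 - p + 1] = 3*p^2 - 2*p - 1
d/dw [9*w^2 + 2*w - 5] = 18*w + 2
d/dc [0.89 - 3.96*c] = -3.96000000000000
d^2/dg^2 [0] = 0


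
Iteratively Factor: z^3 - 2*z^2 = (z - 2)*(z^2) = z*(z - 2)*(z)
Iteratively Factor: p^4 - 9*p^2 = (p + 3)*(p^3 - 3*p^2) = (p - 3)*(p + 3)*(p^2) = p*(p - 3)*(p + 3)*(p)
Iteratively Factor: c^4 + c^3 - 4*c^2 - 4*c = (c + 1)*(c^3 - 4*c) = c*(c + 1)*(c^2 - 4) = c*(c + 1)*(c + 2)*(c - 2)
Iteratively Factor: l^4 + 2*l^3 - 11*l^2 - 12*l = (l + 1)*(l^3 + l^2 - 12*l) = l*(l + 1)*(l^2 + l - 12) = l*(l + 1)*(l + 4)*(l - 3)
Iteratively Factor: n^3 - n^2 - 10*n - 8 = (n + 2)*(n^2 - 3*n - 4) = (n - 4)*(n + 2)*(n + 1)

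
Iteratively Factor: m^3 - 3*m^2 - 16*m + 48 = (m - 3)*(m^2 - 16) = (m - 4)*(m - 3)*(m + 4)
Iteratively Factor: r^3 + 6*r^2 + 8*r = (r + 2)*(r^2 + 4*r) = (r + 2)*(r + 4)*(r)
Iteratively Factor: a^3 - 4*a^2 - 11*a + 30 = (a + 3)*(a^2 - 7*a + 10) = (a - 5)*(a + 3)*(a - 2)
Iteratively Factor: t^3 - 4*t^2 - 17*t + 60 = (t - 3)*(t^2 - t - 20) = (t - 5)*(t - 3)*(t + 4)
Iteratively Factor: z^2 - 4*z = (z - 4)*(z)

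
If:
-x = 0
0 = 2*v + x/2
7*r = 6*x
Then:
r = 0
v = 0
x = 0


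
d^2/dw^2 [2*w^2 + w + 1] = 4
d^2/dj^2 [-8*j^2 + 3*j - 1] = -16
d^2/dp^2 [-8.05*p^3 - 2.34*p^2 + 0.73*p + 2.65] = -48.3*p - 4.68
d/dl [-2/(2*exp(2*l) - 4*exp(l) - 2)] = 2*(exp(l) - 1)*exp(l)/(-exp(2*l) + 2*exp(l) + 1)^2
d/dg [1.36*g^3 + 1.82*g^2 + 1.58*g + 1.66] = 4.08*g^2 + 3.64*g + 1.58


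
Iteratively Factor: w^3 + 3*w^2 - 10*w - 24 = (w - 3)*(w^2 + 6*w + 8) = (w - 3)*(w + 2)*(w + 4)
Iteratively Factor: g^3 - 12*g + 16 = (g + 4)*(g^2 - 4*g + 4) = (g - 2)*(g + 4)*(g - 2)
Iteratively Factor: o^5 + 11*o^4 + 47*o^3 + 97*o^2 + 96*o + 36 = (o + 3)*(o^4 + 8*o^3 + 23*o^2 + 28*o + 12) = (o + 2)*(o + 3)*(o^3 + 6*o^2 + 11*o + 6) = (o + 1)*(o + 2)*(o + 3)*(o^2 + 5*o + 6) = (o + 1)*(o + 2)*(o + 3)^2*(o + 2)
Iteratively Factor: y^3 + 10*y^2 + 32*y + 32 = (y + 4)*(y^2 + 6*y + 8) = (y + 2)*(y + 4)*(y + 4)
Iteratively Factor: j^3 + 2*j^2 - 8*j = (j - 2)*(j^2 + 4*j) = j*(j - 2)*(j + 4)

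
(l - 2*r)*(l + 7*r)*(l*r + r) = l^3*r + 5*l^2*r^2 + l^2*r - 14*l*r^3 + 5*l*r^2 - 14*r^3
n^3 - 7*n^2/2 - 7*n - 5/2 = (n - 5)*(n + 1/2)*(n + 1)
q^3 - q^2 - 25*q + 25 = (q - 5)*(q - 1)*(q + 5)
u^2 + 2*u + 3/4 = (u + 1/2)*(u + 3/2)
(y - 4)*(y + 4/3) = y^2 - 8*y/3 - 16/3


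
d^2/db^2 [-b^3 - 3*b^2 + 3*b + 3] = -6*b - 6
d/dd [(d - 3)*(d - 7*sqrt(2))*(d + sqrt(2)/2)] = 3*d^2 - 13*sqrt(2)*d - 6*d - 7 + 39*sqrt(2)/2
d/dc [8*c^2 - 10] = 16*c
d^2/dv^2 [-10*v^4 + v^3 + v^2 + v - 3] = -120*v^2 + 6*v + 2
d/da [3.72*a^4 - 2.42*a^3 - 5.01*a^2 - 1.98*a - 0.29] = 14.88*a^3 - 7.26*a^2 - 10.02*a - 1.98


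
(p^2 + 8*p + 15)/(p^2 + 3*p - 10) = (p + 3)/(p - 2)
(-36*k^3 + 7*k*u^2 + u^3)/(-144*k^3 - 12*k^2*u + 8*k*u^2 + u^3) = (-6*k^2 + k*u + u^2)/(-24*k^2 + 2*k*u + u^2)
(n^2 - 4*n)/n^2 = (n - 4)/n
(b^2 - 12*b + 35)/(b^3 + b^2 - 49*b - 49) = (b - 5)/(b^2 + 8*b + 7)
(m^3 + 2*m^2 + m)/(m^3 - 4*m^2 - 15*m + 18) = m*(m^2 + 2*m + 1)/(m^3 - 4*m^2 - 15*m + 18)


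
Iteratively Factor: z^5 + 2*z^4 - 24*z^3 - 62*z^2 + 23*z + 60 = (z + 4)*(z^4 - 2*z^3 - 16*z^2 + 2*z + 15) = (z - 1)*(z + 4)*(z^3 - z^2 - 17*z - 15) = (z - 1)*(z + 3)*(z + 4)*(z^2 - 4*z - 5) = (z - 1)*(z + 1)*(z + 3)*(z + 4)*(z - 5)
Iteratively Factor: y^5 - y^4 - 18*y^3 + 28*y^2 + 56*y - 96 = (y + 4)*(y^4 - 5*y^3 + 2*y^2 + 20*y - 24) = (y - 2)*(y + 4)*(y^3 - 3*y^2 - 4*y + 12) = (y - 2)*(y + 2)*(y + 4)*(y^2 - 5*y + 6) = (y - 3)*(y - 2)*(y + 2)*(y + 4)*(y - 2)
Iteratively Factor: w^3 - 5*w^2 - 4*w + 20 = (w + 2)*(w^2 - 7*w + 10) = (w - 5)*(w + 2)*(w - 2)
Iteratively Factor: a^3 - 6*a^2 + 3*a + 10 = (a - 5)*(a^2 - a - 2) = (a - 5)*(a + 1)*(a - 2)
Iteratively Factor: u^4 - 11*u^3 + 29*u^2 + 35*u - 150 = (u - 5)*(u^3 - 6*u^2 - u + 30) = (u - 5)^2*(u^2 - u - 6) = (u - 5)^2*(u + 2)*(u - 3)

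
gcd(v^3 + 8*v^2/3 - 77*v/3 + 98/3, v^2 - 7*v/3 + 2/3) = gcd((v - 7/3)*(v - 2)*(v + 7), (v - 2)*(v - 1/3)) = v - 2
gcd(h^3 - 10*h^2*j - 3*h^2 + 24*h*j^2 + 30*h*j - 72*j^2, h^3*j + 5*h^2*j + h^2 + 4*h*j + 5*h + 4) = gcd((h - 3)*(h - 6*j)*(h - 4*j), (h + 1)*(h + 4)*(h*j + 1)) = 1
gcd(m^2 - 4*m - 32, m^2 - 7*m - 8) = m - 8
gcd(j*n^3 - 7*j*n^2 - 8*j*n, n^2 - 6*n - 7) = n + 1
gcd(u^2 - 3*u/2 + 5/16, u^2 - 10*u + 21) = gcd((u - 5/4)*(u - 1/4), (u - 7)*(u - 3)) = 1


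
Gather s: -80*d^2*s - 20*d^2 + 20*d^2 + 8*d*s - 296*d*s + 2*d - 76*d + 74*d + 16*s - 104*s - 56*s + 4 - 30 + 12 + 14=s*(-80*d^2 - 288*d - 144)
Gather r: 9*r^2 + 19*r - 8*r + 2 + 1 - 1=9*r^2 + 11*r + 2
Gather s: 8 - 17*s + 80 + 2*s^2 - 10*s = 2*s^2 - 27*s + 88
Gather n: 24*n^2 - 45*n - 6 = 24*n^2 - 45*n - 6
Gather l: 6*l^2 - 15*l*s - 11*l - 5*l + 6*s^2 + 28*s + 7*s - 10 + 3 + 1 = 6*l^2 + l*(-15*s - 16) + 6*s^2 + 35*s - 6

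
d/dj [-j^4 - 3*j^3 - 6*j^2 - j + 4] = -4*j^3 - 9*j^2 - 12*j - 1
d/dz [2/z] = -2/z^2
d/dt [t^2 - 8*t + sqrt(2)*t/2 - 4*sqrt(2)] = 2*t - 8 + sqrt(2)/2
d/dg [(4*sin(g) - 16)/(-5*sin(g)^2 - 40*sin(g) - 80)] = 4*(sin(g) - 12)*cos(g)/(5*(sin(g) + 4)^3)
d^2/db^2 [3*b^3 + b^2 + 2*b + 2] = 18*b + 2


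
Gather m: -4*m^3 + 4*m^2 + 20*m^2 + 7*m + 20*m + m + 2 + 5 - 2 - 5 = -4*m^3 + 24*m^2 + 28*m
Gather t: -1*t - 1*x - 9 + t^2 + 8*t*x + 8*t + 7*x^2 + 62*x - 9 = t^2 + t*(8*x + 7) + 7*x^2 + 61*x - 18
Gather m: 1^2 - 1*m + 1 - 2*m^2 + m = 2 - 2*m^2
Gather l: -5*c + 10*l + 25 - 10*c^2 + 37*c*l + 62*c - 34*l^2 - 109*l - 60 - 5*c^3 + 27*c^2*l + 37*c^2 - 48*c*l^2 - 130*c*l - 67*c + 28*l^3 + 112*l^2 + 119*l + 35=-5*c^3 + 27*c^2 - 10*c + 28*l^3 + l^2*(78 - 48*c) + l*(27*c^2 - 93*c + 20)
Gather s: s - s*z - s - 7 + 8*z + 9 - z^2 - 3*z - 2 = -s*z - z^2 + 5*z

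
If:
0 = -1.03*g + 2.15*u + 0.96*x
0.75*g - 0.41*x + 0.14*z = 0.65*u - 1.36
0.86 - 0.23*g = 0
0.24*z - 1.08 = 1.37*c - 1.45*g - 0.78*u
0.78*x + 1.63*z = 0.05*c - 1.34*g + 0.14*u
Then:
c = -0.97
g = 3.74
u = -4.22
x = 13.46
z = -9.91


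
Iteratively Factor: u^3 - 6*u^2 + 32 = (u + 2)*(u^2 - 8*u + 16) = (u - 4)*(u + 2)*(u - 4)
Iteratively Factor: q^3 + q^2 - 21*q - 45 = (q - 5)*(q^2 + 6*q + 9) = (q - 5)*(q + 3)*(q + 3)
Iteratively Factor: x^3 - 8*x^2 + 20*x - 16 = (x - 4)*(x^2 - 4*x + 4) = (x - 4)*(x - 2)*(x - 2)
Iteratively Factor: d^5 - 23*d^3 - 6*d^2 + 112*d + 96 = (d + 2)*(d^4 - 2*d^3 - 19*d^2 + 32*d + 48) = (d - 4)*(d + 2)*(d^3 + 2*d^2 - 11*d - 12) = (d - 4)*(d + 2)*(d + 4)*(d^2 - 2*d - 3) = (d - 4)*(d - 3)*(d + 2)*(d + 4)*(d + 1)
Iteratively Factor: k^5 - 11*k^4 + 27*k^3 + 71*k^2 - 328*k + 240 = (k - 4)*(k^4 - 7*k^3 - k^2 + 67*k - 60) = (k - 4)*(k - 1)*(k^3 - 6*k^2 - 7*k + 60) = (k - 4)*(k - 1)*(k + 3)*(k^2 - 9*k + 20) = (k - 4)^2*(k - 1)*(k + 3)*(k - 5)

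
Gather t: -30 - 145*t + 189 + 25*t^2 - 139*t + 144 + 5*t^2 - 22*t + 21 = 30*t^2 - 306*t + 324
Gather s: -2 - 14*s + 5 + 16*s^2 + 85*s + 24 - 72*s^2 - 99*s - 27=-56*s^2 - 28*s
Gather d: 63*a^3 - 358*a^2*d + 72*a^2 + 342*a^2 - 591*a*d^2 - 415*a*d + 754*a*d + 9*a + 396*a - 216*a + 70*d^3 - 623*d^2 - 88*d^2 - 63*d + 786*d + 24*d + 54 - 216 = 63*a^3 + 414*a^2 + 189*a + 70*d^3 + d^2*(-591*a - 711) + d*(-358*a^2 + 339*a + 747) - 162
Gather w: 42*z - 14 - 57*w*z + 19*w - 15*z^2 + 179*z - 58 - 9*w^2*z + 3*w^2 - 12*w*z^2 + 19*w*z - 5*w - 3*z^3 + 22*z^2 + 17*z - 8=w^2*(3 - 9*z) + w*(-12*z^2 - 38*z + 14) - 3*z^3 + 7*z^2 + 238*z - 80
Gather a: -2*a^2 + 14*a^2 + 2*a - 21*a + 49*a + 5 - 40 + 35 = 12*a^2 + 30*a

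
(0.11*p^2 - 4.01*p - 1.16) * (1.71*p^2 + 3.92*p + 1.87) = 0.1881*p^4 - 6.4259*p^3 - 17.4971*p^2 - 12.0459*p - 2.1692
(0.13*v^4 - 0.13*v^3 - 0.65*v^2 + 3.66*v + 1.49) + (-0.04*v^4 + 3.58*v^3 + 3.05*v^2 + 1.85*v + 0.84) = 0.09*v^4 + 3.45*v^3 + 2.4*v^2 + 5.51*v + 2.33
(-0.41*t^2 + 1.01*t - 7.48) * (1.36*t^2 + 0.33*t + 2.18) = -0.5576*t^4 + 1.2383*t^3 - 10.7333*t^2 - 0.2666*t - 16.3064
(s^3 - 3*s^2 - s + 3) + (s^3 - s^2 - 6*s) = 2*s^3 - 4*s^2 - 7*s + 3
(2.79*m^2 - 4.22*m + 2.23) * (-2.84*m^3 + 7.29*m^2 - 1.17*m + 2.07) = -7.9236*m^5 + 32.3239*m^4 - 40.3613*m^3 + 26.9694*m^2 - 11.3445*m + 4.6161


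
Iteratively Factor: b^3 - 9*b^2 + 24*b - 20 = (b - 2)*(b^2 - 7*b + 10) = (b - 5)*(b - 2)*(b - 2)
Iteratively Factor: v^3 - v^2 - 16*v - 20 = (v + 2)*(v^2 - 3*v - 10) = (v - 5)*(v + 2)*(v + 2)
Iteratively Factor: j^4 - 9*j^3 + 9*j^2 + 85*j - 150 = (j - 2)*(j^3 - 7*j^2 - 5*j + 75) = (j - 5)*(j - 2)*(j^2 - 2*j - 15) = (j - 5)^2*(j - 2)*(j + 3)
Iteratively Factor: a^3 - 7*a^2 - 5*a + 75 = (a + 3)*(a^2 - 10*a + 25) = (a - 5)*(a + 3)*(a - 5)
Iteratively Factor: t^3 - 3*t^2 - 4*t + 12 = (t - 3)*(t^2 - 4) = (t - 3)*(t - 2)*(t + 2)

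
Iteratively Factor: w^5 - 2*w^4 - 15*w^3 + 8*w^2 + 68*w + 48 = (w + 1)*(w^4 - 3*w^3 - 12*w^2 + 20*w + 48) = (w + 1)*(w + 2)*(w^3 - 5*w^2 - 2*w + 24) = (w - 3)*(w + 1)*(w + 2)*(w^2 - 2*w - 8) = (w - 4)*(w - 3)*(w + 1)*(w + 2)*(w + 2)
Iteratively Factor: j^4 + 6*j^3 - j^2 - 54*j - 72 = (j + 3)*(j^3 + 3*j^2 - 10*j - 24) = (j - 3)*(j + 3)*(j^2 + 6*j + 8) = (j - 3)*(j + 3)*(j + 4)*(j + 2)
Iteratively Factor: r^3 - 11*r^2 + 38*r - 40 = (r - 2)*(r^2 - 9*r + 20) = (r - 5)*(r - 2)*(r - 4)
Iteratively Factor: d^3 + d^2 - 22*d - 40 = (d + 2)*(d^2 - d - 20) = (d + 2)*(d + 4)*(d - 5)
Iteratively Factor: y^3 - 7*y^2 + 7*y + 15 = (y + 1)*(y^2 - 8*y + 15) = (y - 5)*(y + 1)*(y - 3)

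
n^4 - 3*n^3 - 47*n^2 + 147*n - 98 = (n - 7)*(n - 2)*(n - 1)*(n + 7)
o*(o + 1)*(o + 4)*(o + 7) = o^4 + 12*o^3 + 39*o^2 + 28*o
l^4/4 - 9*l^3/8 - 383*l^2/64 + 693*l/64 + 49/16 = (l/4 + 1)*(l - 7)*(l - 7/4)*(l + 1/4)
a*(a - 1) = a^2 - a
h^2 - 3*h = h*(h - 3)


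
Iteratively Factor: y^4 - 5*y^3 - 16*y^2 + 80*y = (y)*(y^3 - 5*y^2 - 16*y + 80) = y*(y - 5)*(y^2 - 16) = y*(y - 5)*(y - 4)*(y + 4)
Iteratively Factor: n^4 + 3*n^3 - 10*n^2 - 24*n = (n - 3)*(n^3 + 6*n^2 + 8*n) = (n - 3)*(n + 2)*(n^2 + 4*n) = (n - 3)*(n + 2)*(n + 4)*(n)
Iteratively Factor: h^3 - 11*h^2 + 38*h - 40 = (h - 4)*(h^2 - 7*h + 10) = (h - 4)*(h - 2)*(h - 5)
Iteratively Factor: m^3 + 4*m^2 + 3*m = (m + 3)*(m^2 + m) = m*(m + 3)*(m + 1)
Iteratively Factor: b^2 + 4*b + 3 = (b + 3)*(b + 1)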